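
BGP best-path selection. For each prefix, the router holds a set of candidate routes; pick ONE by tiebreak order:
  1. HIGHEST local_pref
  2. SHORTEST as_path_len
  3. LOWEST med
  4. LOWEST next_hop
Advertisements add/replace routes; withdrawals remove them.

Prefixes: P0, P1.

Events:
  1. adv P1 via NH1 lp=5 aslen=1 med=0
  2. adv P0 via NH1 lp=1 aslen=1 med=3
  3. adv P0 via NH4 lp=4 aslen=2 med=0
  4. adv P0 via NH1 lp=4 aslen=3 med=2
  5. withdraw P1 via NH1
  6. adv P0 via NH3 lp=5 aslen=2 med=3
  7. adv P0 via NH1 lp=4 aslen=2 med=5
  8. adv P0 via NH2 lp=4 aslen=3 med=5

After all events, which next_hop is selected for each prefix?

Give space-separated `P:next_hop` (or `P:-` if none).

Op 1: best P0=- P1=NH1
Op 2: best P0=NH1 P1=NH1
Op 3: best P0=NH4 P1=NH1
Op 4: best P0=NH4 P1=NH1
Op 5: best P0=NH4 P1=-
Op 6: best P0=NH3 P1=-
Op 7: best P0=NH3 P1=-
Op 8: best P0=NH3 P1=-

Answer: P0:NH3 P1:-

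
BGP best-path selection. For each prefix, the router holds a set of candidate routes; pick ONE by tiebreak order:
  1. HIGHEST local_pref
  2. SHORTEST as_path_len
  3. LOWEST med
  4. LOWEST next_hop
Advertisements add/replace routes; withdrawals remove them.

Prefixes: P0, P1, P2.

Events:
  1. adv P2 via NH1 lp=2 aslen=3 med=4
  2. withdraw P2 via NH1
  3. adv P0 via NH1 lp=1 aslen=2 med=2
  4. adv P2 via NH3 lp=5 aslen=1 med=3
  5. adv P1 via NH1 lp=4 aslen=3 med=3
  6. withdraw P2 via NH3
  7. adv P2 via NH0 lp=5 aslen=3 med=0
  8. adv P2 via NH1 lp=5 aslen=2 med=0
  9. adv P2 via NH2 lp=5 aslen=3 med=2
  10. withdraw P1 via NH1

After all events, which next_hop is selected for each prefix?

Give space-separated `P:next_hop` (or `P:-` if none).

Op 1: best P0=- P1=- P2=NH1
Op 2: best P0=- P1=- P2=-
Op 3: best P0=NH1 P1=- P2=-
Op 4: best P0=NH1 P1=- P2=NH3
Op 5: best P0=NH1 P1=NH1 P2=NH3
Op 6: best P0=NH1 P1=NH1 P2=-
Op 7: best P0=NH1 P1=NH1 P2=NH0
Op 8: best P0=NH1 P1=NH1 P2=NH1
Op 9: best P0=NH1 P1=NH1 P2=NH1
Op 10: best P0=NH1 P1=- P2=NH1

Answer: P0:NH1 P1:- P2:NH1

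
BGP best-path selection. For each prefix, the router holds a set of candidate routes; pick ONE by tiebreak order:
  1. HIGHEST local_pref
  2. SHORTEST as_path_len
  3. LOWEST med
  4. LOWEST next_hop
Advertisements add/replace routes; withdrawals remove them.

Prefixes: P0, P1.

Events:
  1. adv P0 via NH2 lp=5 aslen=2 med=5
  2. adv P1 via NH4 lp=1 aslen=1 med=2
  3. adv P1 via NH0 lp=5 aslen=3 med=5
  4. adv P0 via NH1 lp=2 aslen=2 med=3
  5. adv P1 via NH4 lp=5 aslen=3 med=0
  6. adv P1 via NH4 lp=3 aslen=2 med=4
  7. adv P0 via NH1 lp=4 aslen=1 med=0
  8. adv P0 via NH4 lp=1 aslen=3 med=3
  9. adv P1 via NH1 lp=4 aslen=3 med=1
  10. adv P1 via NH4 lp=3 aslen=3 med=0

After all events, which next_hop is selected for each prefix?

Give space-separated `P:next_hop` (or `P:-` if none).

Op 1: best P0=NH2 P1=-
Op 2: best P0=NH2 P1=NH4
Op 3: best P0=NH2 P1=NH0
Op 4: best P0=NH2 P1=NH0
Op 5: best P0=NH2 P1=NH4
Op 6: best P0=NH2 P1=NH0
Op 7: best P0=NH2 P1=NH0
Op 8: best P0=NH2 P1=NH0
Op 9: best P0=NH2 P1=NH0
Op 10: best P0=NH2 P1=NH0

Answer: P0:NH2 P1:NH0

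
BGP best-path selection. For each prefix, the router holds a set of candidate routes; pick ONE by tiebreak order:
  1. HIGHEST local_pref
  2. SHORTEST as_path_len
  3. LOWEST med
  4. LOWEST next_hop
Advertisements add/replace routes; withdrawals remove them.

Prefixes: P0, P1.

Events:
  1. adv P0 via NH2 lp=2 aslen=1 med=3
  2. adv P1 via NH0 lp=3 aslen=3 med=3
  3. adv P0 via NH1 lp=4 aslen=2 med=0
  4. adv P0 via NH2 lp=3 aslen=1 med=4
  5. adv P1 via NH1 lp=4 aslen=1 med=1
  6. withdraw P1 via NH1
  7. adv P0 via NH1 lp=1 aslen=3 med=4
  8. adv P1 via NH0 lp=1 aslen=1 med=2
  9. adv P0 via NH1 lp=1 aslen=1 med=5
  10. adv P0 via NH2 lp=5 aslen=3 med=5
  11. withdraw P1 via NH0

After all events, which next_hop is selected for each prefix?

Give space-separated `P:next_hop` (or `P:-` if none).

Op 1: best P0=NH2 P1=-
Op 2: best P0=NH2 P1=NH0
Op 3: best P0=NH1 P1=NH0
Op 4: best P0=NH1 P1=NH0
Op 5: best P0=NH1 P1=NH1
Op 6: best P0=NH1 P1=NH0
Op 7: best P0=NH2 P1=NH0
Op 8: best P0=NH2 P1=NH0
Op 9: best P0=NH2 P1=NH0
Op 10: best P0=NH2 P1=NH0
Op 11: best P0=NH2 P1=-

Answer: P0:NH2 P1:-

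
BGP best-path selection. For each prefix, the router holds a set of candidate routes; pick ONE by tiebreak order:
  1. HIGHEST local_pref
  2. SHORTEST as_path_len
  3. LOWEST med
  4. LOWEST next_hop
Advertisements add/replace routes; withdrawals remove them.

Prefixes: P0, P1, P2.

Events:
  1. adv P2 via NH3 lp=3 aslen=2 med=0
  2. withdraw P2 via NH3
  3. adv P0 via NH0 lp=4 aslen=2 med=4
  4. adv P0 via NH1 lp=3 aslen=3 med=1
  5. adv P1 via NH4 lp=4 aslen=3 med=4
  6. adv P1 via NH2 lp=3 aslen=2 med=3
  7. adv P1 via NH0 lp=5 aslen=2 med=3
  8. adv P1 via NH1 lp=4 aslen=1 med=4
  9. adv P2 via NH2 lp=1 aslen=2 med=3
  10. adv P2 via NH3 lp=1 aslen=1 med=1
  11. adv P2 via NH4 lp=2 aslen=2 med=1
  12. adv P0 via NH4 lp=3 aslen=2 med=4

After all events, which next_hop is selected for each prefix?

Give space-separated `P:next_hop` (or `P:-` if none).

Answer: P0:NH0 P1:NH0 P2:NH4

Derivation:
Op 1: best P0=- P1=- P2=NH3
Op 2: best P0=- P1=- P2=-
Op 3: best P0=NH0 P1=- P2=-
Op 4: best P0=NH0 P1=- P2=-
Op 5: best P0=NH0 P1=NH4 P2=-
Op 6: best P0=NH0 P1=NH4 P2=-
Op 7: best P0=NH0 P1=NH0 P2=-
Op 8: best P0=NH0 P1=NH0 P2=-
Op 9: best P0=NH0 P1=NH0 P2=NH2
Op 10: best P0=NH0 P1=NH0 P2=NH3
Op 11: best P0=NH0 P1=NH0 P2=NH4
Op 12: best P0=NH0 P1=NH0 P2=NH4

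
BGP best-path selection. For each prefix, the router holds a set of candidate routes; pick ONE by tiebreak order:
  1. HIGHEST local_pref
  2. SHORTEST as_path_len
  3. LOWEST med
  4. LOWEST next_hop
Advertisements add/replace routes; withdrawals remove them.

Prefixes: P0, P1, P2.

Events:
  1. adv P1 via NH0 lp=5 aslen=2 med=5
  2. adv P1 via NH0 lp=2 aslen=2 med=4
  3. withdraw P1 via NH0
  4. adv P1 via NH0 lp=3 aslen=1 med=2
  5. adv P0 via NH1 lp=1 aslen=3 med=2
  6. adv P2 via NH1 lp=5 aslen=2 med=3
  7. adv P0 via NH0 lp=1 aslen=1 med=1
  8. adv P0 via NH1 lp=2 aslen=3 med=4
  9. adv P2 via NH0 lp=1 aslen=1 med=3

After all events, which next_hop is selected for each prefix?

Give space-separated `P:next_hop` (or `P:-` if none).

Answer: P0:NH1 P1:NH0 P2:NH1

Derivation:
Op 1: best P0=- P1=NH0 P2=-
Op 2: best P0=- P1=NH0 P2=-
Op 3: best P0=- P1=- P2=-
Op 4: best P0=- P1=NH0 P2=-
Op 5: best P0=NH1 P1=NH0 P2=-
Op 6: best P0=NH1 P1=NH0 P2=NH1
Op 7: best P0=NH0 P1=NH0 P2=NH1
Op 8: best P0=NH1 P1=NH0 P2=NH1
Op 9: best P0=NH1 P1=NH0 P2=NH1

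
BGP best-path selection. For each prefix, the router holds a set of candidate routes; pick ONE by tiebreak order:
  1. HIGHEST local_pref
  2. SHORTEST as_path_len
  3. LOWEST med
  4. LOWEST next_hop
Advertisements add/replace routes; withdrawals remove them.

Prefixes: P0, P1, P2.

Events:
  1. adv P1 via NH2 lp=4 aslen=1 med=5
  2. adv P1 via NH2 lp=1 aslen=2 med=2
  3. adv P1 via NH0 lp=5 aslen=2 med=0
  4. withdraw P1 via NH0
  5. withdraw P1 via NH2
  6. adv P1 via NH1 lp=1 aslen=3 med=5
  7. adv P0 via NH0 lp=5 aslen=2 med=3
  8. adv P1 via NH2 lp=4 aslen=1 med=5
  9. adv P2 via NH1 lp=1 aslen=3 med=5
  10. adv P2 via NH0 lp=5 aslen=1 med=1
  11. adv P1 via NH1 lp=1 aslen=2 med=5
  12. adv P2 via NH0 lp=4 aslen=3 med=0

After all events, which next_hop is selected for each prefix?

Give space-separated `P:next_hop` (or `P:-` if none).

Op 1: best P0=- P1=NH2 P2=-
Op 2: best P0=- P1=NH2 P2=-
Op 3: best P0=- P1=NH0 P2=-
Op 4: best P0=- P1=NH2 P2=-
Op 5: best P0=- P1=- P2=-
Op 6: best P0=- P1=NH1 P2=-
Op 7: best P0=NH0 P1=NH1 P2=-
Op 8: best P0=NH0 P1=NH2 P2=-
Op 9: best P0=NH0 P1=NH2 P2=NH1
Op 10: best P0=NH0 P1=NH2 P2=NH0
Op 11: best P0=NH0 P1=NH2 P2=NH0
Op 12: best P0=NH0 P1=NH2 P2=NH0

Answer: P0:NH0 P1:NH2 P2:NH0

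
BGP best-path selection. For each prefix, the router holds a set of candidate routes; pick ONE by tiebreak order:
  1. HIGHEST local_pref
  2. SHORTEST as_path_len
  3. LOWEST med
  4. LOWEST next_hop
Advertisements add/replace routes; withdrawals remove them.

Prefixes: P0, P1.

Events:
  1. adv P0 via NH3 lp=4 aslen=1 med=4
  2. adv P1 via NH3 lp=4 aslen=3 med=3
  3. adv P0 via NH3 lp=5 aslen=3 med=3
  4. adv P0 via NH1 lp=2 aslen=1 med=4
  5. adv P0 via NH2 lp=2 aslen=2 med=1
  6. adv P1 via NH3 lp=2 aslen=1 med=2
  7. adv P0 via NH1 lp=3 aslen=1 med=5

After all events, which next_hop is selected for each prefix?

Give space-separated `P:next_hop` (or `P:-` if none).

Answer: P0:NH3 P1:NH3

Derivation:
Op 1: best P0=NH3 P1=-
Op 2: best P0=NH3 P1=NH3
Op 3: best P0=NH3 P1=NH3
Op 4: best P0=NH3 P1=NH3
Op 5: best P0=NH3 P1=NH3
Op 6: best P0=NH3 P1=NH3
Op 7: best P0=NH3 P1=NH3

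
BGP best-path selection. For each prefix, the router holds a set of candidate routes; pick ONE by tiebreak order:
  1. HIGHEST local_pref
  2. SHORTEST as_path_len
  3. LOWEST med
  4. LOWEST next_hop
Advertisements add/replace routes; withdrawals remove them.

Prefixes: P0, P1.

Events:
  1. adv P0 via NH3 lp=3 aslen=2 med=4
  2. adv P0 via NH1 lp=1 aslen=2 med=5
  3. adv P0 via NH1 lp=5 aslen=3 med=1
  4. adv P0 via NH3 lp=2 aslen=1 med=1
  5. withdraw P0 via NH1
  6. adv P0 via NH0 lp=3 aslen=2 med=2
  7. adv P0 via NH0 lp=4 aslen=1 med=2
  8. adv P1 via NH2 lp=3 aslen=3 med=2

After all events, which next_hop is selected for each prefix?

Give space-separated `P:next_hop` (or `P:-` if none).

Answer: P0:NH0 P1:NH2

Derivation:
Op 1: best P0=NH3 P1=-
Op 2: best P0=NH3 P1=-
Op 3: best P0=NH1 P1=-
Op 4: best P0=NH1 P1=-
Op 5: best P0=NH3 P1=-
Op 6: best P0=NH0 P1=-
Op 7: best P0=NH0 P1=-
Op 8: best P0=NH0 P1=NH2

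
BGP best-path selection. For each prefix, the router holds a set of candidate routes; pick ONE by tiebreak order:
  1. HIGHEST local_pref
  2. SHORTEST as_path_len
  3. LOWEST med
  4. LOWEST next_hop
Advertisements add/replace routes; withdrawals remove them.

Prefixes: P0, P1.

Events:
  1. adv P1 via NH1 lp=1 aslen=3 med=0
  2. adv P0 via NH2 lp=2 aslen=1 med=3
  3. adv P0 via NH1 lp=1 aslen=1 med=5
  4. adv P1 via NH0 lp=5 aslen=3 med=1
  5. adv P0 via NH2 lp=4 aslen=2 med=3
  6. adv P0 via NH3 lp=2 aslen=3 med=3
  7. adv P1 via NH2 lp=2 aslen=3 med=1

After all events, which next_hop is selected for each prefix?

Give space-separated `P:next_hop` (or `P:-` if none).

Answer: P0:NH2 P1:NH0

Derivation:
Op 1: best P0=- P1=NH1
Op 2: best P0=NH2 P1=NH1
Op 3: best P0=NH2 P1=NH1
Op 4: best P0=NH2 P1=NH0
Op 5: best P0=NH2 P1=NH0
Op 6: best P0=NH2 P1=NH0
Op 7: best P0=NH2 P1=NH0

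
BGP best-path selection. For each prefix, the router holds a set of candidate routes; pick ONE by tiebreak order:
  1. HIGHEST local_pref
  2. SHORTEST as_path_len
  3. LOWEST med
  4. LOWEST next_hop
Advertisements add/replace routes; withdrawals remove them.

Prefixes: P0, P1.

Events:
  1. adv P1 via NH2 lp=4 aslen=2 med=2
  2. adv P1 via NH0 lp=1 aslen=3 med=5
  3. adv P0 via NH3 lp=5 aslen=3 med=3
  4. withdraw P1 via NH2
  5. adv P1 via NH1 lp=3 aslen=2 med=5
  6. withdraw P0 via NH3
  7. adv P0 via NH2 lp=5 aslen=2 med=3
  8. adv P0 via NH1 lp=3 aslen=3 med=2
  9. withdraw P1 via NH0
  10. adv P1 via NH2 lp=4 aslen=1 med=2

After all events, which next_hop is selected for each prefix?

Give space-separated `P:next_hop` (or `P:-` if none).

Answer: P0:NH2 P1:NH2

Derivation:
Op 1: best P0=- P1=NH2
Op 2: best P0=- P1=NH2
Op 3: best P0=NH3 P1=NH2
Op 4: best P0=NH3 P1=NH0
Op 5: best P0=NH3 P1=NH1
Op 6: best P0=- P1=NH1
Op 7: best P0=NH2 P1=NH1
Op 8: best P0=NH2 P1=NH1
Op 9: best P0=NH2 P1=NH1
Op 10: best P0=NH2 P1=NH2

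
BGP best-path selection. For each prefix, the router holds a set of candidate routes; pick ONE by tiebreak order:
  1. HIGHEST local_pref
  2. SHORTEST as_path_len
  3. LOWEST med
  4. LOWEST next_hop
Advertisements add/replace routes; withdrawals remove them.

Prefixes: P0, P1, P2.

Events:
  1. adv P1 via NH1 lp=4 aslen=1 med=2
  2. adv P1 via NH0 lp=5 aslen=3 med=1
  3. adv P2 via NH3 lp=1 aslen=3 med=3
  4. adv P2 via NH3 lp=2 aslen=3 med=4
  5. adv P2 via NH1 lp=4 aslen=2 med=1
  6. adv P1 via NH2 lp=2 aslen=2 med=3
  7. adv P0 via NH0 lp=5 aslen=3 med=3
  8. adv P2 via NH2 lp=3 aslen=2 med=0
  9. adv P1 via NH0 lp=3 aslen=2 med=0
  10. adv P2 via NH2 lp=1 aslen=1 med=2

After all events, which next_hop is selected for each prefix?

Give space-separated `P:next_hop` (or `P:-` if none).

Op 1: best P0=- P1=NH1 P2=-
Op 2: best P0=- P1=NH0 P2=-
Op 3: best P0=- P1=NH0 P2=NH3
Op 4: best P0=- P1=NH0 P2=NH3
Op 5: best P0=- P1=NH0 P2=NH1
Op 6: best P0=- P1=NH0 P2=NH1
Op 7: best P0=NH0 P1=NH0 P2=NH1
Op 8: best P0=NH0 P1=NH0 P2=NH1
Op 9: best P0=NH0 P1=NH1 P2=NH1
Op 10: best P0=NH0 P1=NH1 P2=NH1

Answer: P0:NH0 P1:NH1 P2:NH1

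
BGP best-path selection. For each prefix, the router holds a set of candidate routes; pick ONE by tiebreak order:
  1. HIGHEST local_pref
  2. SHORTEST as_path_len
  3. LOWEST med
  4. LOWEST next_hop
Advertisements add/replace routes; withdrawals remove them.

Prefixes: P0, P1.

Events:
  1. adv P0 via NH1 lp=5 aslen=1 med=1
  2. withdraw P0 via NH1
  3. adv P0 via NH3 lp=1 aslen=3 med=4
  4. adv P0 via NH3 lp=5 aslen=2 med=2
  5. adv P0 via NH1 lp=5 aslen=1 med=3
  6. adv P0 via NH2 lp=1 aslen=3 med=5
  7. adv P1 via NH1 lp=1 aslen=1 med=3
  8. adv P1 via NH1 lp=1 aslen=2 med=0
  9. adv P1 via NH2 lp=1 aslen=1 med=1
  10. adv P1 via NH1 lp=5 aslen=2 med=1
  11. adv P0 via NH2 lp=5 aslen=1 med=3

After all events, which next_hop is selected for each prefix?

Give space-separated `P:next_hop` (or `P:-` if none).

Op 1: best P0=NH1 P1=-
Op 2: best P0=- P1=-
Op 3: best P0=NH3 P1=-
Op 4: best P0=NH3 P1=-
Op 5: best P0=NH1 P1=-
Op 6: best P0=NH1 P1=-
Op 7: best P0=NH1 P1=NH1
Op 8: best P0=NH1 P1=NH1
Op 9: best P0=NH1 P1=NH2
Op 10: best P0=NH1 P1=NH1
Op 11: best P0=NH1 P1=NH1

Answer: P0:NH1 P1:NH1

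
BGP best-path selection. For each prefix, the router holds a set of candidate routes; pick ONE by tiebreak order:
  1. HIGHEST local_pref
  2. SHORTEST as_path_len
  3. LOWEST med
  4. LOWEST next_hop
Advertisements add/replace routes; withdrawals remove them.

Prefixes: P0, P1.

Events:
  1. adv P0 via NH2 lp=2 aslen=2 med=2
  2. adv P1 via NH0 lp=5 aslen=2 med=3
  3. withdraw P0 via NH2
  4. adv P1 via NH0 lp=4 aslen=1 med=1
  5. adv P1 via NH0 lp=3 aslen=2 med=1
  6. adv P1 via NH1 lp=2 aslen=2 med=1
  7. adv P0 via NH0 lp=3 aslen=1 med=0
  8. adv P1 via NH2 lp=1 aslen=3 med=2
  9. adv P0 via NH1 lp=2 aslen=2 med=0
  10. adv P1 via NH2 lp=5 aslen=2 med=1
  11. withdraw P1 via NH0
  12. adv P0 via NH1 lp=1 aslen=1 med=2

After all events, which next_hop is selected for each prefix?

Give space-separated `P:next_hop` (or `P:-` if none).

Op 1: best P0=NH2 P1=-
Op 2: best P0=NH2 P1=NH0
Op 3: best P0=- P1=NH0
Op 4: best P0=- P1=NH0
Op 5: best P0=- P1=NH0
Op 6: best P0=- P1=NH0
Op 7: best P0=NH0 P1=NH0
Op 8: best P0=NH0 P1=NH0
Op 9: best P0=NH0 P1=NH0
Op 10: best P0=NH0 P1=NH2
Op 11: best P0=NH0 P1=NH2
Op 12: best P0=NH0 P1=NH2

Answer: P0:NH0 P1:NH2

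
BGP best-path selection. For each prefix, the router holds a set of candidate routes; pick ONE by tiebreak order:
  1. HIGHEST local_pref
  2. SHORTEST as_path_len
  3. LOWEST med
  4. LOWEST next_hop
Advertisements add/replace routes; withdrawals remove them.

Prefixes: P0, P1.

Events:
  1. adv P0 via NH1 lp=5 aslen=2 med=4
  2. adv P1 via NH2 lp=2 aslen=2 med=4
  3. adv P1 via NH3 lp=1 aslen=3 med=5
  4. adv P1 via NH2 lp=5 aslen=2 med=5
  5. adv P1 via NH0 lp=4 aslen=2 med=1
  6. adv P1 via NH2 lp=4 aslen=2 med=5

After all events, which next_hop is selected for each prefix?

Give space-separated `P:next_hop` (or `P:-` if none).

Answer: P0:NH1 P1:NH0

Derivation:
Op 1: best P0=NH1 P1=-
Op 2: best P0=NH1 P1=NH2
Op 3: best P0=NH1 P1=NH2
Op 4: best P0=NH1 P1=NH2
Op 5: best P0=NH1 P1=NH2
Op 6: best P0=NH1 P1=NH0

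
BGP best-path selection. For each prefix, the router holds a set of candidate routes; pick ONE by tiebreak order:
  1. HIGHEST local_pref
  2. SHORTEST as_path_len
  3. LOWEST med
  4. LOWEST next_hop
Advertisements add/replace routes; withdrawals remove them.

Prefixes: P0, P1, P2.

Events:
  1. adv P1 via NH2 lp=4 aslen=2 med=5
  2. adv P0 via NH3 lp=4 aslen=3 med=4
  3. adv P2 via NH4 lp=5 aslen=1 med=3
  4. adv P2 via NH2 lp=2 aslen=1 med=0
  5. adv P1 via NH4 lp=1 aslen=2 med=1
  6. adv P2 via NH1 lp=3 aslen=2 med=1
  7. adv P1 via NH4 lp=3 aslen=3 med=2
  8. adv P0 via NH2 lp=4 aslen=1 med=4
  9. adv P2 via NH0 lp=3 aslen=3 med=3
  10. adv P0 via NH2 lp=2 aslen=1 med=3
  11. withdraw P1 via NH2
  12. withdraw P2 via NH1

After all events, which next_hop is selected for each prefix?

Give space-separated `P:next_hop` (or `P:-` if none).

Answer: P0:NH3 P1:NH4 P2:NH4

Derivation:
Op 1: best P0=- P1=NH2 P2=-
Op 2: best P0=NH3 P1=NH2 P2=-
Op 3: best P0=NH3 P1=NH2 P2=NH4
Op 4: best P0=NH3 P1=NH2 P2=NH4
Op 5: best P0=NH3 P1=NH2 P2=NH4
Op 6: best P0=NH3 P1=NH2 P2=NH4
Op 7: best P0=NH3 P1=NH2 P2=NH4
Op 8: best P0=NH2 P1=NH2 P2=NH4
Op 9: best P0=NH2 P1=NH2 P2=NH4
Op 10: best P0=NH3 P1=NH2 P2=NH4
Op 11: best P0=NH3 P1=NH4 P2=NH4
Op 12: best P0=NH3 P1=NH4 P2=NH4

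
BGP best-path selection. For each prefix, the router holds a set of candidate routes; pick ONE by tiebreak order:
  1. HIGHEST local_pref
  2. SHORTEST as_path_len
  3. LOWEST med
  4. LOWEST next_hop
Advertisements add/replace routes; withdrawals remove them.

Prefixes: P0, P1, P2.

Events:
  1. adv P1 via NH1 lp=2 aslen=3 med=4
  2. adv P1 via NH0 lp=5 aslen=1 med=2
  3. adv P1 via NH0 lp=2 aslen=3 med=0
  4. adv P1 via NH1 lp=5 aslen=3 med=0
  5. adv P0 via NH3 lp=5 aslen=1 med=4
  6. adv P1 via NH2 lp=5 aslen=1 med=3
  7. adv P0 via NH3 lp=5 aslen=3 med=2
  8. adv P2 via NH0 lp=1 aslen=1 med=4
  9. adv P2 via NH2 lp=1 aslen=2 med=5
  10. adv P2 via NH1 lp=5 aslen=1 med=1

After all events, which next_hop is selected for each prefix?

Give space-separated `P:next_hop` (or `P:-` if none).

Answer: P0:NH3 P1:NH2 P2:NH1

Derivation:
Op 1: best P0=- P1=NH1 P2=-
Op 2: best P0=- P1=NH0 P2=-
Op 3: best P0=- P1=NH0 P2=-
Op 4: best P0=- P1=NH1 P2=-
Op 5: best P0=NH3 P1=NH1 P2=-
Op 6: best P0=NH3 P1=NH2 P2=-
Op 7: best P0=NH3 P1=NH2 P2=-
Op 8: best P0=NH3 P1=NH2 P2=NH0
Op 9: best P0=NH3 P1=NH2 P2=NH0
Op 10: best P0=NH3 P1=NH2 P2=NH1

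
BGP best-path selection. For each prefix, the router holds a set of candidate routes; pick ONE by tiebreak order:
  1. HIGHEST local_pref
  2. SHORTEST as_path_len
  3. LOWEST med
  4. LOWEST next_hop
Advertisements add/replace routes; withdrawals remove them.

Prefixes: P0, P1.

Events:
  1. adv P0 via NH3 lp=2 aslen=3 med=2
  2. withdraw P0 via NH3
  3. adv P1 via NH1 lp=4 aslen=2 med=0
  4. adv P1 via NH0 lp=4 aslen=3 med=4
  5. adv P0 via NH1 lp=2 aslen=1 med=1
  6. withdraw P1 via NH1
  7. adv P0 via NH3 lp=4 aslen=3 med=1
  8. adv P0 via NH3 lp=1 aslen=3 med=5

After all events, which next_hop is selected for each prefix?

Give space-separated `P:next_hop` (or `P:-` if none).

Answer: P0:NH1 P1:NH0

Derivation:
Op 1: best P0=NH3 P1=-
Op 2: best P0=- P1=-
Op 3: best P0=- P1=NH1
Op 4: best P0=- P1=NH1
Op 5: best P0=NH1 P1=NH1
Op 6: best P0=NH1 P1=NH0
Op 7: best P0=NH3 P1=NH0
Op 8: best P0=NH1 P1=NH0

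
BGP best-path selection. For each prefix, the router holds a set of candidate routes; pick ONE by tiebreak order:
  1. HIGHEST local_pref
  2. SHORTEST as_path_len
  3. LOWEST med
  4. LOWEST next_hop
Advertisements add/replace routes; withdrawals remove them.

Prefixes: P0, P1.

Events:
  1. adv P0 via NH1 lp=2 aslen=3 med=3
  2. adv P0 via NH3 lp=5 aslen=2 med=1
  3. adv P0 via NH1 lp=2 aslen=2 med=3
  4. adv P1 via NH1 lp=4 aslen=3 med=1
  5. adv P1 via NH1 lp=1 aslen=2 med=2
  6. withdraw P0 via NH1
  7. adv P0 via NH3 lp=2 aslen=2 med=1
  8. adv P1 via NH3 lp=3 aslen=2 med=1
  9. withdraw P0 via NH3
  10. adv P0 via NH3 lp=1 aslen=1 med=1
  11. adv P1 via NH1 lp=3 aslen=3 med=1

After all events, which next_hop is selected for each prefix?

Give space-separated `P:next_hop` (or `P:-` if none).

Answer: P0:NH3 P1:NH3

Derivation:
Op 1: best P0=NH1 P1=-
Op 2: best P0=NH3 P1=-
Op 3: best P0=NH3 P1=-
Op 4: best P0=NH3 P1=NH1
Op 5: best P0=NH3 P1=NH1
Op 6: best P0=NH3 P1=NH1
Op 7: best P0=NH3 P1=NH1
Op 8: best P0=NH3 P1=NH3
Op 9: best P0=- P1=NH3
Op 10: best P0=NH3 P1=NH3
Op 11: best P0=NH3 P1=NH3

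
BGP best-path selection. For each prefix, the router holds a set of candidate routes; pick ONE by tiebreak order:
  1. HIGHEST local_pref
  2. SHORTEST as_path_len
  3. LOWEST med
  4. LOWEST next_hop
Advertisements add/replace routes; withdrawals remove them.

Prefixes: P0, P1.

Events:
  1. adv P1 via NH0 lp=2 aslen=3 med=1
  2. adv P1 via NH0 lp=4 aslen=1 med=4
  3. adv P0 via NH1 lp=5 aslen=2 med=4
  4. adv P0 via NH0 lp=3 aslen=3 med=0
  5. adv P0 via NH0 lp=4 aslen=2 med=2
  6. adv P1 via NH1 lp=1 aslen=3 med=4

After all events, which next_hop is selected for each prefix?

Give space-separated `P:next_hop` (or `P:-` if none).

Answer: P0:NH1 P1:NH0

Derivation:
Op 1: best P0=- P1=NH0
Op 2: best P0=- P1=NH0
Op 3: best P0=NH1 P1=NH0
Op 4: best P0=NH1 P1=NH0
Op 5: best P0=NH1 P1=NH0
Op 6: best P0=NH1 P1=NH0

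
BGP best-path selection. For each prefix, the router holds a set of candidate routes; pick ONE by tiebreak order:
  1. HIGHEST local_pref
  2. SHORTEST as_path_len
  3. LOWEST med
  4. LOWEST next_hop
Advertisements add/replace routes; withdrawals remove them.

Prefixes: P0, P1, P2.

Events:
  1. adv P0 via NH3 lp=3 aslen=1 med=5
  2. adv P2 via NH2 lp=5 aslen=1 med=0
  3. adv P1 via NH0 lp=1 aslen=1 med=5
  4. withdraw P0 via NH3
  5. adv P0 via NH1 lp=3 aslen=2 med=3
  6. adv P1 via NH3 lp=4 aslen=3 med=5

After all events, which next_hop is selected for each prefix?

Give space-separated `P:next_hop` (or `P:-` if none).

Answer: P0:NH1 P1:NH3 P2:NH2

Derivation:
Op 1: best P0=NH3 P1=- P2=-
Op 2: best P0=NH3 P1=- P2=NH2
Op 3: best P0=NH3 P1=NH0 P2=NH2
Op 4: best P0=- P1=NH0 P2=NH2
Op 5: best P0=NH1 P1=NH0 P2=NH2
Op 6: best P0=NH1 P1=NH3 P2=NH2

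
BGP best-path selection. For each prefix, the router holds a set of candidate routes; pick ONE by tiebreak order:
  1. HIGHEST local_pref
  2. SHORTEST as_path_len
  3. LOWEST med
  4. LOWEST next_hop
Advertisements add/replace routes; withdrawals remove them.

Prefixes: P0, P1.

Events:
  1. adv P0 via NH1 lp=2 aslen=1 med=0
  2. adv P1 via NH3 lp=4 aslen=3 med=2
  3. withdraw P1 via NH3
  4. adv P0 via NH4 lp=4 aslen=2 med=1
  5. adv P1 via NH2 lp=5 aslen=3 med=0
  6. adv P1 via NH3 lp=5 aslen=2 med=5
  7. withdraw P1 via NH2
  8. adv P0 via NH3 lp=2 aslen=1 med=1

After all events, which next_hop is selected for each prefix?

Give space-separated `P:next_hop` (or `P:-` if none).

Op 1: best P0=NH1 P1=-
Op 2: best P0=NH1 P1=NH3
Op 3: best P0=NH1 P1=-
Op 4: best P0=NH4 P1=-
Op 5: best P0=NH4 P1=NH2
Op 6: best P0=NH4 P1=NH3
Op 7: best P0=NH4 P1=NH3
Op 8: best P0=NH4 P1=NH3

Answer: P0:NH4 P1:NH3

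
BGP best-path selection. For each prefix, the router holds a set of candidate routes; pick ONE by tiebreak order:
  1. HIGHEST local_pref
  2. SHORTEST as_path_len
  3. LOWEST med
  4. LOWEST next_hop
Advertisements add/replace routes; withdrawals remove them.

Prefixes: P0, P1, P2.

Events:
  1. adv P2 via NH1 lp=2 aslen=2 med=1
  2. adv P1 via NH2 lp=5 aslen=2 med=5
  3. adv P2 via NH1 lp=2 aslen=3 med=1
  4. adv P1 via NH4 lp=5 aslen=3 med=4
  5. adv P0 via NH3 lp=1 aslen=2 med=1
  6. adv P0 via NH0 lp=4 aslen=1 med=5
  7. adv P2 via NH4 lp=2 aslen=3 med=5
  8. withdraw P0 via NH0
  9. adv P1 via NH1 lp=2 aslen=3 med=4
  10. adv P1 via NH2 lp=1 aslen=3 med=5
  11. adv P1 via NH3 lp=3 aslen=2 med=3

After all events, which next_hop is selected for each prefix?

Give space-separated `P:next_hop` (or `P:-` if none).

Answer: P0:NH3 P1:NH4 P2:NH1

Derivation:
Op 1: best P0=- P1=- P2=NH1
Op 2: best P0=- P1=NH2 P2=NH1
Op 3: best P0=- P1=NH2 P2=NH1
Op 4: best P0=- P1=NH2 P2=NH1
Op 5: best P0=NH3 P1=NH2 P2=NH1
Op 6: best P0=NH0 P1=NH2 P2=NH1
Op 7: best P0=NH0 P1=NH2 P2=NH1
Op 8: best P0=NH3 P1=NH2 P2=NH1
Op 9: best P0=NH3 P1=NH2 P2=NH1
Op 10: best P0=NH3 P1=NH4 P2=NH1
Op 11: best P0=NH3 P1=NH4 P2=NH1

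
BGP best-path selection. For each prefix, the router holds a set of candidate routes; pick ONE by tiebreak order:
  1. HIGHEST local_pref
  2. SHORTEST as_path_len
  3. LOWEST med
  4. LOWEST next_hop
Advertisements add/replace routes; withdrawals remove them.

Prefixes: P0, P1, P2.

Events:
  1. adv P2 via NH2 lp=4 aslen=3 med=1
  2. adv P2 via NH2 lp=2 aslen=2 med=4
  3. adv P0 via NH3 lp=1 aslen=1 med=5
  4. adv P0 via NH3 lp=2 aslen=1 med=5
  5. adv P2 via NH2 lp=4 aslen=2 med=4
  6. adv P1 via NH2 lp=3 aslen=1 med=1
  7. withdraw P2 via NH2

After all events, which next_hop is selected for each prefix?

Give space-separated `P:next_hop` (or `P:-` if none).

Answer: P0:NH3 P1:NH2 P2:-

Derivation:
Op 1: best P0=- P1=- P2=NH2
Op 2: best P0=- P1=- P2=NH2
Op 3: best P0=NH3 P1=- P2=NH2
Op 4: best P0=NH3 P1=- P2=NH2
Op 5: best P0=NH3 P1=- P2=NH2
Op 6: best P0=NH3 P1=NH2 P2=NH2
Op 7: best P0=NH3 P1=NH2 P2=-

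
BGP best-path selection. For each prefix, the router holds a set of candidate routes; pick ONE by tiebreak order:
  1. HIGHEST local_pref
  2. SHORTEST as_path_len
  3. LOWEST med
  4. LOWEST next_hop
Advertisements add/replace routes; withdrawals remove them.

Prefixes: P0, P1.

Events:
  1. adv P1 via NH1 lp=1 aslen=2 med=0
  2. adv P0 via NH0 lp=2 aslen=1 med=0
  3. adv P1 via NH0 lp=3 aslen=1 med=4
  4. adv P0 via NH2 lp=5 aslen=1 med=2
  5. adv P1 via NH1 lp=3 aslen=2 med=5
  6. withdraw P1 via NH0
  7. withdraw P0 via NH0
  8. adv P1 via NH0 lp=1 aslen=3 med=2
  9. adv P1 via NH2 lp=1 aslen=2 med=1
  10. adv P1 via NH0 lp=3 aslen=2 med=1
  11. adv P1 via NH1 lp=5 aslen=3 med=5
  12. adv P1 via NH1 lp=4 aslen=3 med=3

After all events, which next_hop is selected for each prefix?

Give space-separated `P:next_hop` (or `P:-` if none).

Op 1: best P0=- P1=NH1
Op 2: best P0=NH0 P1=NH1
Op 3: best P0=NH0 P1=NH0
Op 4: best P0=NH2 P1=NH0
Op 5: best P0=NH2 P1=NH0
Op 6: best P0=NH2 P1=NH1
Op 7: best P0=NH2 P1=NH1
Op 8: best P0=NH2 P1=NH1
Op 9: best P0=NH2 P1=NH1
Op 10: best P0=NH2 P1=NH0
Op 11: best P0=NH2 P1=NH1
Op 12: best P0=NH2 P1=NH1

Answer: P0:NH2 P1:NH1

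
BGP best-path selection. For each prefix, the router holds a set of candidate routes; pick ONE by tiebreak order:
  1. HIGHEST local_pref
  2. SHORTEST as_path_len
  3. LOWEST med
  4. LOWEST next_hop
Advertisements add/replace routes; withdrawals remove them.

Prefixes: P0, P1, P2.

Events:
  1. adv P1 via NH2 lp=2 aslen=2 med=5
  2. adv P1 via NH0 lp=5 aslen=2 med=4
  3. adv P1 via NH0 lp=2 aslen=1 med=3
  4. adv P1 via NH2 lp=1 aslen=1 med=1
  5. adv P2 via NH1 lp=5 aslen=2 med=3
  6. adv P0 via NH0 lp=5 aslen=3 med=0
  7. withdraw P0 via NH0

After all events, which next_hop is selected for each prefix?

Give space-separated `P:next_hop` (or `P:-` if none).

Op 1: best P0=- P1=NH2 P2=-
Op 2: best P0=- P1=NH0 P2=-
Op 3: best P0=- P1=NH0 P2=-
Op 4: best P0=- P1=NH0 P2=-
Op 5: best P0=- P1=NH0 P2=NH1
Op 6: best P0=NH0 P1=NH0 P2=NH1
Op 7: best P0=- P1=NH0 P2=NH1

Answer: P0:- P1:NH0 P2:NH1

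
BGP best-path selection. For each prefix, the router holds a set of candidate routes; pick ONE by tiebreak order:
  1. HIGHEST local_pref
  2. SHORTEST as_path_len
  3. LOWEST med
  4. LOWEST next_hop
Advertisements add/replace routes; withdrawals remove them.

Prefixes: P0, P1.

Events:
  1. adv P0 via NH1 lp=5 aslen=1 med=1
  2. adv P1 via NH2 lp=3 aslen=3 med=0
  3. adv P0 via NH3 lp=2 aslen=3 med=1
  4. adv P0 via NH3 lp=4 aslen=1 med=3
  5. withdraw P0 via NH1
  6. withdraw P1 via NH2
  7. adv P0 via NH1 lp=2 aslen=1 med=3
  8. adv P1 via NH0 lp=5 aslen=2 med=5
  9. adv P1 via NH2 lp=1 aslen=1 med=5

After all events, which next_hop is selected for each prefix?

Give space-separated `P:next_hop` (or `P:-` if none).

Answer: P0:NH3 P1:NH0

Derivation:
Op 1: best P0=NH1 P1=-
Op 2: best P0=NH1 P1=NH2
Op 3: best P0=NH1 P1=NH2
Op 4: best P0=NH1 P1=NH2
Op 5: best P0=NH3 P1=NH2
Op 6: best P0=NH3 P1=-
Op 7: best P0=NH3 P1=-
Op 8: best P0=NH3 P1=NH0
Op 9: best P0=NH3 P1=NH0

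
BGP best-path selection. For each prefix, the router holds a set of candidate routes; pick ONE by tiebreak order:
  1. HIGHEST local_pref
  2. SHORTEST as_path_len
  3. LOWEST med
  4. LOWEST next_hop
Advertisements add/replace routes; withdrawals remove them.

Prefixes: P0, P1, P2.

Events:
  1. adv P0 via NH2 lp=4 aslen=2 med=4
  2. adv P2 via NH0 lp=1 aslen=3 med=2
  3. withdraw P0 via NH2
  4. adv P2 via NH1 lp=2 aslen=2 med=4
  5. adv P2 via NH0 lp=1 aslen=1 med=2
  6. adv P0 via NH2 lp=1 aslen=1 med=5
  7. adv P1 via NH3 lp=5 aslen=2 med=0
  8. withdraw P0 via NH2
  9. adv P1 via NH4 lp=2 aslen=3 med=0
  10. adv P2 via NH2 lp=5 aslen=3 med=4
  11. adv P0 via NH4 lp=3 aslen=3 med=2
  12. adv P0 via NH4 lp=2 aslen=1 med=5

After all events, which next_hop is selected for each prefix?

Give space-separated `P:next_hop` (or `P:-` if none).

Answer: P0:NH4 P1:NH3 P2:NH2

Derivation:
Op 1: best P0=NH2 P1=- P2=-
Op 2: best P0=NH2 P1=- P2=NH0
Op 3: best P0=- P1=- P2=NH0
Op 4: best P0=- P1=- P2=NH1
Op 5: best P0=- P1=- P2=NH1
Op 6: best P0=NH2 P1=- P2=NH1
Op 7: best P0=NH2 P1=NH3 P2=NH1
Op 8: best P0=- P1=NH3 P2=NH1
Op 9: best P0=- P1=NH3 P2=NH1
Op 10: best P0=- P1=NH3 P2=NH2
Op 11: best P0=NH4 P1=NH3 P2=NH2
Op 12: best P0=NH4 P1=NH3 P2=NH2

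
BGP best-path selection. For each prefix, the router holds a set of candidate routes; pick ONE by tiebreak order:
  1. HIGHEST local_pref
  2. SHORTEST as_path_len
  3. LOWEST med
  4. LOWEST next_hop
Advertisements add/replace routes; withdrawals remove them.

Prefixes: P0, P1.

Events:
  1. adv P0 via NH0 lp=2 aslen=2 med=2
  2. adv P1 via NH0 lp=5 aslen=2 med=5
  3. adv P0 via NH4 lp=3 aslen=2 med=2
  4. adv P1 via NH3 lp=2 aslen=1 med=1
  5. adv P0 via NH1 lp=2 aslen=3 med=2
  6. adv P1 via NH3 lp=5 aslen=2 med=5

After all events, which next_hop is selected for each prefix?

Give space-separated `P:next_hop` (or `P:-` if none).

Answer: P0:NH4 P1:NH0

Derivation:
Op 1: best P0=NH0 P1=-
Op 2: best P0=NH0 P1=NH0
Op 3: best P0=NH4 P1=NH0
Op 4: best P0=NH4 P1=NH0
Op 5: best P0=NH4 P1=NH0
Op 6: best P0=NH4 P1=NH0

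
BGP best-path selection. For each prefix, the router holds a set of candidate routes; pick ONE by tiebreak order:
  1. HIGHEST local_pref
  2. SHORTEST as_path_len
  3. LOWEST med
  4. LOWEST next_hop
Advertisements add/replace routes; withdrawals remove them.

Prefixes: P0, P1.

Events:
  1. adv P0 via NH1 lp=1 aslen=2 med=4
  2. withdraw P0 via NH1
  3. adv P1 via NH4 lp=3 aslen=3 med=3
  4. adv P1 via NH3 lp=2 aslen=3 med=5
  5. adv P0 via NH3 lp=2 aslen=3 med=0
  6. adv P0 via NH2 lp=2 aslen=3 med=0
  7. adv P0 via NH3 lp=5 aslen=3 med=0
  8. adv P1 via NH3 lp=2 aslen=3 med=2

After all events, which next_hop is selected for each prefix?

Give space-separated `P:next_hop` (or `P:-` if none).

Op 1: best P0=NH1 P1=-
Op 2: best P0=- P1=-
Op 3: best P0=- P1=NH4
Op 4: best P0=- P1=NH4
Op 5: best P0=NH3 P1=NH4
Op 6: best P0=NH2 P1=NH4
Op 7: best P0=NH3 P1=NH4
Op 8: best P0=NH3 P1=NH4

Answer: P0:NH3 P1:NH4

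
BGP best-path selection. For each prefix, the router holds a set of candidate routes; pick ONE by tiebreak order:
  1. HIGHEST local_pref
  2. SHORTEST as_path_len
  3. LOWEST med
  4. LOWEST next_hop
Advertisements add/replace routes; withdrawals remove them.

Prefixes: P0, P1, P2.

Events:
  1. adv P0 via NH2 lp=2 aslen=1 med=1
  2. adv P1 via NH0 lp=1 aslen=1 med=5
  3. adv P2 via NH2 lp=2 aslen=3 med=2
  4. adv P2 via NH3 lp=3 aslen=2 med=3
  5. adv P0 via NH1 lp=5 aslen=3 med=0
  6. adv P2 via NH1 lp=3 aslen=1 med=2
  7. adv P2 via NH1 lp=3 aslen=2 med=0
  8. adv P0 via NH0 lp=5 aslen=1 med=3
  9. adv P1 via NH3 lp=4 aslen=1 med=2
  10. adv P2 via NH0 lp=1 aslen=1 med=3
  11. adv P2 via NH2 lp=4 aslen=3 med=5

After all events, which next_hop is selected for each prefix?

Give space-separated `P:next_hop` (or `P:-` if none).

Op 1: best P0=NH2 P1=- P2=-
Op 2: best P0=NH2 P1=NH0 P2=-
Op 3: best P0=NH2 P1=NH0 P2=NH2
Op 4: best P0=NH2 P1=NH0 P2=NH3
Op 5: best P0=NH1 P1=NH0 P2=NH3
Op 6: best P0=NH1 P1=NH0 P2=NH1
Op 7: best P0=NH1 P1=NH0 P2=NH1
Op 8: best P0=NH0 P1=NH0 P2=NH1
Op 9: best P0=NH0 P1=NH3 P2=NH1
Op 10: best P0=NH0 P1=NH3 P2=NH1
Op 11: best P0=NH0 P1=NH3 P2=NH2

Answer: P0:NH0 P1:NH3 P2:NH2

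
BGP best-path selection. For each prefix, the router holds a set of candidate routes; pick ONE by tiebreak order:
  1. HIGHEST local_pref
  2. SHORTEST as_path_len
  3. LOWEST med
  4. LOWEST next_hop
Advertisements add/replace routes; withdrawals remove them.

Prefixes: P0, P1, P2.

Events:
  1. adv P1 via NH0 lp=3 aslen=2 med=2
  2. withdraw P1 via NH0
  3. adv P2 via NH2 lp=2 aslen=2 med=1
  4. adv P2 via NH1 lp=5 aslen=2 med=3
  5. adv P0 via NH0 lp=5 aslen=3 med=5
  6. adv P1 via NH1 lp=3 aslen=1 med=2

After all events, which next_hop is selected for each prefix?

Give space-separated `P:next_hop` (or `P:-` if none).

Op 1: best P0=- P1=NH0 P2=-
Op 2: best P0=- P1=- P2=-
Op 3: best P0=- P1=- P2=NH2
Op 4: best P0=- P1=- P2=NH1
Op 5: best P0=NH0 P1=- P2=NH1
Op 6: best P0=NH0 P1=NH1 P2=NH1

Answer: P0:NH0 P1:NH1 P2:NH1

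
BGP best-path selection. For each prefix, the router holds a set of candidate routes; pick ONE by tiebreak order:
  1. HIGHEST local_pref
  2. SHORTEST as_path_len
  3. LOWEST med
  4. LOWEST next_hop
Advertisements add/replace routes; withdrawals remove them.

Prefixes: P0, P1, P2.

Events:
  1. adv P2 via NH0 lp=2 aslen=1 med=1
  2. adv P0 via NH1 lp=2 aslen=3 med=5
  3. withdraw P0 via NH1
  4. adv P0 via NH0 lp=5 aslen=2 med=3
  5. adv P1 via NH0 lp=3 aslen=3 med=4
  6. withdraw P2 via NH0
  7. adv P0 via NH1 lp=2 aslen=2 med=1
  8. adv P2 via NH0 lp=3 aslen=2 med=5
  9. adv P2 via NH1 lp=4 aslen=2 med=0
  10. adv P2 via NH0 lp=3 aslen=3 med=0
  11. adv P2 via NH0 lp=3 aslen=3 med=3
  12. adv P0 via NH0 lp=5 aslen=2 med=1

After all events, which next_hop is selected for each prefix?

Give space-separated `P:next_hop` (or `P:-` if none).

Answer: P0:NH0 P1:NH0 P2:NH1

Derivation:
Op 1: best P0=- P1=- P2=NH0
Op 2: best P0=NH1 P1=- P2=NH0
Op 3: best P0=- P1=- P2=NH0
Op 4: best P0=NH0 P1=- P2=NH0
Op 5: best P0=NH0 P1=NH0 P2=NH0
Op 6: best P0=NH0 P1=NH0 P2=-
Op 7: best P0=NH0 P1=NH0 P2=-
Op 8: best P0=NH0 P1=NH0 P2=NH0
Op 9: best P0=NH0 P1=NH0 P2=NH1
Op 10: best P0=NH0 P1=NH0 P2=NH1
Op 11: best P0=NH0 P1=NH0 P2=NH1
Op 12: best P0=NH0 P1=NH0 P2=NH1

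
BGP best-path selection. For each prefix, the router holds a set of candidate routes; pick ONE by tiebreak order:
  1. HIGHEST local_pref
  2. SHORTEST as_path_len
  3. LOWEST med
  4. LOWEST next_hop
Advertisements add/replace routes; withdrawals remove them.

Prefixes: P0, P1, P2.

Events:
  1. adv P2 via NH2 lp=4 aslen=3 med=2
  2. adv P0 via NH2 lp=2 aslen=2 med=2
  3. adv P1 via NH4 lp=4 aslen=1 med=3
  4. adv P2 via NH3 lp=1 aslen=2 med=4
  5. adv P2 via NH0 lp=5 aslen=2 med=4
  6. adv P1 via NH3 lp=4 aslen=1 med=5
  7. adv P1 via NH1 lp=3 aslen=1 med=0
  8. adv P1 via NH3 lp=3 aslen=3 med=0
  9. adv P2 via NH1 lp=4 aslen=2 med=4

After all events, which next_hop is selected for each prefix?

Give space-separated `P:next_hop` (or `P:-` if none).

Op 1: best P0=- P1=- P2=NH2
Op 2: best P0=NH2 P1=- P2=NH2
Op 3: best P0=NH2 P1=NH4 P2=NH2
Op 4: best P0=NH2 P1=NH4 P2=NH2
Op 5: best P0=NH2 P1=NH4 P2=NH0
Op 6: best P0=NH2 P1=NH4 P2=NH0
Op 7: best P0=NH2 P1=NH4 P2=NH0
Op 8: best P0=NH2 P1=NH4 P2=NH0
Op 9: best P0=NH2 P1=NH4 P2=NH0

Answer: P0:NH2 P1:NH4 P2:NH0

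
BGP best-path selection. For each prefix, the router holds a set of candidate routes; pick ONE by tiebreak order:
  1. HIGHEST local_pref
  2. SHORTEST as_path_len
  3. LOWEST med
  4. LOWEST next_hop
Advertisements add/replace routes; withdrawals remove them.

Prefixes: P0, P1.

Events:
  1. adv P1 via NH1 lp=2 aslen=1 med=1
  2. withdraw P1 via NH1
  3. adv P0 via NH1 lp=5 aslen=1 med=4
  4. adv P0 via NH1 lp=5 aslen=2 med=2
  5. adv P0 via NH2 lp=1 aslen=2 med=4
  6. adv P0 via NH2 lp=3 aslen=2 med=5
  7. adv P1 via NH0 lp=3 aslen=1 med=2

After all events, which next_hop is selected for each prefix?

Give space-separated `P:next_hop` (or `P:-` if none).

Op 1: best P0=- P1=NH1
Op 2: best P0=- P1=-
Op 3: best P0=NH1 P1=-
Op 4: best P0=NH1 P1=-
Op 5: best P0=NH1 P1=-
Op 6: best P0=NH1 P1=-
Op 7: best P0=NH1 P1=NH0

Answer: P0:NH1 P1:NH0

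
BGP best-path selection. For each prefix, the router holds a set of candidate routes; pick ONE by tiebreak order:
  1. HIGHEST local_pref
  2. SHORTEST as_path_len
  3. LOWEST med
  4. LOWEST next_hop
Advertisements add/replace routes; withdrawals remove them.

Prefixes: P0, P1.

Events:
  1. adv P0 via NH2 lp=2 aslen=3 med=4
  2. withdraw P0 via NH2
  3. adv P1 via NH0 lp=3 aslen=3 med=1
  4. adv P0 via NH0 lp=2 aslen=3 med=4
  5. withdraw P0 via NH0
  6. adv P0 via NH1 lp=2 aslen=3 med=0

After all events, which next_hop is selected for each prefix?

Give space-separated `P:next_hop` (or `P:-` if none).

Answer: P0:NH1 P1:NH0

Derivation:
Op 1: best P0=NH2 P1=-
Op 2: best P0=- P1=-
Op 3: best P0=- P1=NH0
Op 4: best P0=NH0 P1=NH0
Op 5: best P0=- P1=NH0
Op 6: best P0=NH1 P1=NH0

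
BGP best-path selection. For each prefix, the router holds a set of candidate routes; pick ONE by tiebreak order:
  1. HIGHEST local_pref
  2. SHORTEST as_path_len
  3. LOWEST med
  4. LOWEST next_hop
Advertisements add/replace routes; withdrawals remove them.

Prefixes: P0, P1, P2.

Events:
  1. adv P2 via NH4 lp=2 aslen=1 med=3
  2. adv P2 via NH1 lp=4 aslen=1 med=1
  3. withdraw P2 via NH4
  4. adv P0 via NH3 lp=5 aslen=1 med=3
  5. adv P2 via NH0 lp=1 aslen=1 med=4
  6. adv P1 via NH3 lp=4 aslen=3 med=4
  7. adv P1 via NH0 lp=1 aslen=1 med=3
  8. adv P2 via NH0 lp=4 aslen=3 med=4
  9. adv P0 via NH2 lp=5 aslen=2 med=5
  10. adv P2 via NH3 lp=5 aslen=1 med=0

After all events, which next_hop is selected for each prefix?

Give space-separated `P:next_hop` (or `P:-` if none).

Op 1: best P0=- P1=- P2=NH4
Op 2: best P0=- P1=- P2=NH1
Op 3: best P0=- P1=- P2=NH1
Op 4: best P0=NH3 P1=- P2=NH1
Op 5: best P0=NH3 P1=- P2=NH1
Op 6: best P0=NH3 P1=NH3 P2=NH1
Op 7: best P0=NH3 P1=NH3 P2=NH1
Op 8: best P0=NH3 P1=NH3 P2=NH1
Op 9: best P0=NH3 P1=NH3 P2=NH1
Op 10: best P0=NH3 P1=NH3 P2=NH3

Answer: P0:NH3 P1:NH3 P2:NH3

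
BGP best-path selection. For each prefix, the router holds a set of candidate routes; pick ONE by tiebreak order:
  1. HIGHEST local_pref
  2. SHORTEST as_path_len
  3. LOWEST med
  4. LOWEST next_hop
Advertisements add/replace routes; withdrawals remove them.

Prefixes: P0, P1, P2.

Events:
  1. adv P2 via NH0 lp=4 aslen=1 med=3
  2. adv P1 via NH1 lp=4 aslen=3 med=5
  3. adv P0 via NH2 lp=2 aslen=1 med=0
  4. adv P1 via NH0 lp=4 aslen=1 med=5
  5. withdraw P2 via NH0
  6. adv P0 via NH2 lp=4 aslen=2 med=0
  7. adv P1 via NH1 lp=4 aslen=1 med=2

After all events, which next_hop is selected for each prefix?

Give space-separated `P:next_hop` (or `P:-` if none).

Op 1: best P0=- P1=- P2=NH0
Op 2: best P0=- P1=NH1 P2=NH0
Op 3: best P0=NH2 P1=NH1 P2=NH0
Op 4: best P0=NH2 P1=NH0 P2=NH0
Op 5: best P0=NH2 P1=NH0 P2=-
Op 6: best P0=NH2 P1=NH0 P2=-
Op 7: best P0=NH2 P1=NH1 P2=-

Answer: P0:NH2 P1:NH1 P2:-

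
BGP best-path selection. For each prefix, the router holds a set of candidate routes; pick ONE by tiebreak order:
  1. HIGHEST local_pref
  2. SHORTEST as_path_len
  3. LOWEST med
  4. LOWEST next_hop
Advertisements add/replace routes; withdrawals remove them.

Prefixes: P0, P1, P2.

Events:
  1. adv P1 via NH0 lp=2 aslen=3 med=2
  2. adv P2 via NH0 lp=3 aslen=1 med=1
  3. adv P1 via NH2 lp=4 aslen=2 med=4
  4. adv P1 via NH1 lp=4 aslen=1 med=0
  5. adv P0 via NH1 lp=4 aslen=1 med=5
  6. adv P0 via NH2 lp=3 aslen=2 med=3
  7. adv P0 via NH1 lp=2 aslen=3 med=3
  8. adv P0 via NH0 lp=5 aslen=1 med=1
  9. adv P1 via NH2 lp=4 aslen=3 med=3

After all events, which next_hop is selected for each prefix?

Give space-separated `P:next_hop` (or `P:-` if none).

Answer: P0:NH0 P1:NH1 P2:NH0

Derivation:
Op 1: best P0=- P1=NH0 P2=-
Op 2: best P0=- P1=NH0 P2=NH0
Op 3: best P0=- P1=NH2 P2=NH0
Op 4: best P0=- P1=NH1 P2=NH0
Op 5: best P0=NH1 P1=NH1 P2=NH0
Op 6: best P0=NH1 P1=NH1 P2=NH0
Op 7: best P0=NH2 P1=NH1 P2=NH0
Op 8: best P0=NH0 P1=NH1 P2=NH0
Op 9: best P0=NH0 P1=NH1 P2=NH0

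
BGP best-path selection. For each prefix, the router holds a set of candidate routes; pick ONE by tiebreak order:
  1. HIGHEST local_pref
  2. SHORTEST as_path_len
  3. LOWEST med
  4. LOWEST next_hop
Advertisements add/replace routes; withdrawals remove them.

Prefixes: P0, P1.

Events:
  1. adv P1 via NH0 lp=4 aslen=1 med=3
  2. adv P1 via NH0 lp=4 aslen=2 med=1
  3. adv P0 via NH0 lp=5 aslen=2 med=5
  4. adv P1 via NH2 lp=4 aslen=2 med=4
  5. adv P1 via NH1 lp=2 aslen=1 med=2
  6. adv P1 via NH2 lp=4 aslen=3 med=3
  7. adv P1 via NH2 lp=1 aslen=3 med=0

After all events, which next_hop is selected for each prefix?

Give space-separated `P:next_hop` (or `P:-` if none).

Op 1: best P0=- P1=NH0
Op 2: best P0=- P1=NH0
Op 3: best P0=NH0 P1=NH0
Op 4: best P0=NH0 P1=NH0
Op 5: best P0=NH0 P1=NH0
Op 6: best P0=NH0 P1=NH0
Op 7: best P0=NH0 P1=NH0

Answer: P0:NH0 P1:NH0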